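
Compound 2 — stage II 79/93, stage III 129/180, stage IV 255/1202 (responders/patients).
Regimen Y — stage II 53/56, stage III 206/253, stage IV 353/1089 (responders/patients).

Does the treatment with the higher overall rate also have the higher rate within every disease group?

Stage II: Compound 2 79/93 = 84.9%, Regimen Y 53/56 = 94.6% → Regimen Y
Stage III: Compound 2 129/180 = 71.7%, Regimen Y 206/253 = 81.4% → Regimen Y
Stage IV: Compound 2 255/1202 = 21.2%, Regimen Y 353/1089 = 32.4% → Regimen Y
Overall: Compound 2 463/1475 = 31.4%, Regimen Y 612/1398 = 43.8% → Regimen Y
Regimen Y wins overall and in every disease group — no reversal.

Yes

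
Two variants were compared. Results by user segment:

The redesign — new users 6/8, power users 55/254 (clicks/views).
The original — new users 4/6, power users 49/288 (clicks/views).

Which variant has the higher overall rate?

New users: the redesign 6/8 = 75.0%, the original 4/6 = 66.7% → the redesign
Power users: the redesign 55/254 = 21.7%, the original 49/288 = 17.0% → the redesign
Overall: the redesign 61/262 = 23.3%, the original 53/294 = 18.0% → the redesign

the redesign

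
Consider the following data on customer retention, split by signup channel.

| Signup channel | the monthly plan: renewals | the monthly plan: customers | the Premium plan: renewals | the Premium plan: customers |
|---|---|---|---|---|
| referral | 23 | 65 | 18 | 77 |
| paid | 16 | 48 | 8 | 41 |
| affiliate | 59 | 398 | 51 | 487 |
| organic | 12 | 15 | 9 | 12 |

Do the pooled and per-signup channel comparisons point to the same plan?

Yes

Referral: the monthly plan 23/65 = 35.4%, the Premium plan 18/77 = 23.4% → the monthly plan
Paid: the monthly plan 16/48 = 33.3%, the Premium plan 8/41 = 19.5% → the monthly plan
Affiliate: the monthly plan 59/398 = 14.8%, the Premium plan 51/487 = 10.5% → the monthly plan
Organic: the monthly plan 12/15 = 80.0%, the Premium plan 9/12 = 75.0% → the monthly plan
Overall: the monthly plan 110/526 = 20.9%, the Premium plan 86/617 = 13.9% → the monthly plan
The monthly plan wins overall and in every signup group — no reversal.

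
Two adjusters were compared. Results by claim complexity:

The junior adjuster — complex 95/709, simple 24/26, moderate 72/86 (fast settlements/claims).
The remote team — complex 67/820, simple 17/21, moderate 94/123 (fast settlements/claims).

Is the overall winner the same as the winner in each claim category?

Complex: the junior adjuster 95/709 = 13.4%, the remote team 67/820 = 8.2% → the junior adjuster
Simple: the junior adjuster 24/26 = 92.3%, the remote team 17/21 = 81.0% → the junior adjuster
Moderate: the junior adjuster 72/86 = 83.7%, the remote team 94/123 = 76.4% → the junior adjuster
Overall: the junior adjuster 191/821 = 23.3%, the remote team 178/964 = 18.5% → the junior adjuster
The junior adjuster wins overall and in every claim group — no reversal.

Yes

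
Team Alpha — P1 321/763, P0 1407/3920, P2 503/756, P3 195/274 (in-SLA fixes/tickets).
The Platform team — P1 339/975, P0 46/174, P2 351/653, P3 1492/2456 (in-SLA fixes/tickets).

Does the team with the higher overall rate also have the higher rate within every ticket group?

P1: Team Alpha 321/763 = 42.1%, the Platform team 339/975 = 34.8% → Team Alpha
P0: Team Alpha 1407/3920 = 35.9%, the Platform team 46/174 = 26.4% → Team Alpha
P2: Team Alpha 503/756 = 66.5%, the Platform team 351/653 = 53.8% → Team Alpha
P3: Team Alpha 195/274 = 71.2%, the Platform team 1492/2456 = 60.7% → Team Alpha
Overall: Team Alpha 2426/5713 = 42.5%, the Platform team 2228/4258 = 52.3% → the Platform team
Team Alpha wins each ticket group but the Platform team wins overall — the comparison reverses. Team Alpha's tickets skew toward P0, which has a lower base rate.

No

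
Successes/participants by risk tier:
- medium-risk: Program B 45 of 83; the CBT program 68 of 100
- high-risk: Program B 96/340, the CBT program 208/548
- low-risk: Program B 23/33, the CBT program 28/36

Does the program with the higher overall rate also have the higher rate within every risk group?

Medium-risk: Program B 45/83 = 54.2%, the CBT program 68/100 = 68.0% → the CBT program
High-risk: Program B 96/340 = 28.2%, the CBT program 208/548 = 38.0% → the CBT program
Low-risk: Program B 23/33 = 69.7%, the CBT program 28/36 = 77.8% → the CBT program
Overall: Program B 164/456 = 36.0%, the CBT program 304/684 = 44.4% → the CBT program
The CBT program wins overall and in every risk group — no reversal.

Yes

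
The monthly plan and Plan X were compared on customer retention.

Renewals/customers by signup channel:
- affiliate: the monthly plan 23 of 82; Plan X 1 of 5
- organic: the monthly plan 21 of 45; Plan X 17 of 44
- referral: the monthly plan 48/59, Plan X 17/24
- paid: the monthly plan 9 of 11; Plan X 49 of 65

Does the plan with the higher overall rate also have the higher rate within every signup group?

No

Affiliate: the monthly plan 23/82 = 28.0%, Plan X 1/5 = 20.0% → the monthly plan
Organic: the monthly plan 21/45 = 46.7%, Plan X 17/44 = 38.6% → the monthly plan
Referral: the monthly plan 48/59 = 81.4%, Plan X 17/24 = 70.8% → the monthly plan
Paid: the monthly plan 9/11 = 81.8%, Plan X 49/65 = 75.4% → the monthly plan
Overall: the monthly plan 101/197 = 51.3%, Plan X 84/138 = 60.9% → Plan X
The monthly plan wins each signup group but Plan X wins overall — the comparison reverses. The monthly plan's customers skew toward affiliate, which has a lower base rate.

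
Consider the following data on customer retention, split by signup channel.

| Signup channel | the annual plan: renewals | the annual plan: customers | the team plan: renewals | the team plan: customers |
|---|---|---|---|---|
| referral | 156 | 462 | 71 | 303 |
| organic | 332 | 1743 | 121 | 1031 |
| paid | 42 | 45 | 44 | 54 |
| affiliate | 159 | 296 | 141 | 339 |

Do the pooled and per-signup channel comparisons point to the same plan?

Referral: the annual plan 156/462 = 33.8%, the team plan 71/303 = 23.4% → the annual plan
Organic: the annual plan 332/1743 = 19.0%, the team plan 121/1031 = 11.7% → the annual plan
Paid: the annual plan 42/45 = 93.3%, the team plan 44/54 = 81.5% → the annual plan
Affiliate: the annual plan 159/296 = 53.7%, the team plan 141/339 = 41.6% → the annual plan
Overall: the annual plan 689/2546 = 27.1%, the team plan 377/1727 = 21.8% → the annual plan
The annual plan wins overall and in every signup group — no reversal.

Yes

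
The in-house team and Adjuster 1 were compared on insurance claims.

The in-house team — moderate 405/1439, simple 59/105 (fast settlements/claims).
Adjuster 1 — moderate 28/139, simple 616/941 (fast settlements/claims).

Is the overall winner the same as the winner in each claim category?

No

Moderate: the in-house team 405/1439 = 28.1%, Adjuster 1 28/139 = 20.1% → the in-house team
Simple: the in-house team 59/105 = 56.2%, Adjuster 1 616/941 = 65.5% → Adjuster 1
Overall: the in-house team 464/1544 = 30.1%, Adjuster 1 644/1080 = 59.6% → Adjuster 1
Neither sweeps: the in-house team wins 1 of 2 groups, Adjuster 1 wins 1. Adjuster 1 wins overall but not every group — no Simpson reversal.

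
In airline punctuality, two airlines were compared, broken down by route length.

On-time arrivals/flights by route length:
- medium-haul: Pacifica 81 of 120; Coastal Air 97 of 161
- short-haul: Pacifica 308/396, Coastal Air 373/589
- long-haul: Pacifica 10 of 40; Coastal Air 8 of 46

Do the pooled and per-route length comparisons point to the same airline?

Medium-haul: Pacifica 81/120 = 67.5%, Coastal Air 97/161 = 60.2% → Pacifica
Short-haul: Pacifica 308/396 = 77.8%, Coastal Air 373/589 = 63.3% → Pacifica
Long-haul: Pacifica 10/40 = 25.0%, Coastal Air 8/46 = 17.4% → Pacifica
Overall: Pacifica 399/556 = 71.8%, Coastal Air 478/796 = 60.1% → Pacifica
Pacifica wins overall and in every route group — no reversal.

Yes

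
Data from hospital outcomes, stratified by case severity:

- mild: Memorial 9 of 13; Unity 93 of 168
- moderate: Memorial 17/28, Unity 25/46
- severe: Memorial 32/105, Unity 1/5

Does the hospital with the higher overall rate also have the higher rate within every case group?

Mild: Memorial 9/13 = 69.2%, Unity 93/168 = 55.4% → Memorial
Moderate: Memorial 17/28 = 60.7%, Unity 25/46 = 54.3% → Memorial
Severe: Memorial 32/105 = 30.5%, Unity 1/5 = 20.0% → Memorial
Overall: Memorial 58/146 = 39.7%, Unity 119/219 = 54.3% → Unity
Memorial wins each case group but Unity wins overall — the comparison reverses. Memorial's patients skew toward severe, which has a lower base rate.

No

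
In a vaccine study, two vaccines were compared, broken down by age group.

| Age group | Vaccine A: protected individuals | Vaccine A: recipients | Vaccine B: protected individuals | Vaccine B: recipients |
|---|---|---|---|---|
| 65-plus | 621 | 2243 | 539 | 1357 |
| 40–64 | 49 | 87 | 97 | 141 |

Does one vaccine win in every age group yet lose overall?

65-plus: Vaccine A 621/2243 = 27.7%, Vaccine B 539/1357 = 39.7% → Vaccine B
40–64: Vaccine A 49/87 = 56.3%, Vaccine B 97/141 = 68.8% → Vaccine B
Overall: Vaccine A 670/2330 = 28.8%, Vaccine B 636/1498 = 42.5% → Vaccine B
Vaccine B wins overall and in every age group — no reversal.

No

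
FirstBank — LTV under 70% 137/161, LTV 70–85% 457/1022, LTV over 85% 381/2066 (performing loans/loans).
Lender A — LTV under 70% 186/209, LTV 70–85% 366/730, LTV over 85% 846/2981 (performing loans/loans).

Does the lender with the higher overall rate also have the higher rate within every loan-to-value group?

LTV under 70%: FirstBank 137/161 = 85.1%, Lender A 186/209 = 89.0% → Lender A
LTV 70–85%: FirstBank 457/1022 = 44.7%, Lender A 366/730 = 50.1% → Lender A
LTV over 85%: FirstBank 381/2066 = 18.4%, Lender A 846/2981 = 28.4% → Lender A
Overall: FirstBank 975/3249 = 30.0%, Lender A 1398/3920 = 35.7% → Lender A
Lender A wins overall and in every loan-to-value group — no reversal.

Yes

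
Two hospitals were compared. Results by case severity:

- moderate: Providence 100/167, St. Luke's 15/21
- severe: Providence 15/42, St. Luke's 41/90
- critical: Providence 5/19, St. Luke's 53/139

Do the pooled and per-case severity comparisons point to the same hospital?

Moderate: Providence 100/167 = 59.9%, St. Luke's 15/21 = 71.4% → St. Luke's
Severe: Providence 15/42 = 35.7%, St. Luke's 41/90 = 45.6% → St. Luke's
Critical: Providence 5/19 = 26.3%, St. Luke's 53/139 = 38.1% → St. Luke's
Overall: Providence 120/228 = 52.6%, St. Luke's 109/250 = 43.6% → Providence
St. Luke's wins each case group but Providence wins overall — the comparison reverses. St. Luke's's patients skew toward critical, which has a lower base rate.

No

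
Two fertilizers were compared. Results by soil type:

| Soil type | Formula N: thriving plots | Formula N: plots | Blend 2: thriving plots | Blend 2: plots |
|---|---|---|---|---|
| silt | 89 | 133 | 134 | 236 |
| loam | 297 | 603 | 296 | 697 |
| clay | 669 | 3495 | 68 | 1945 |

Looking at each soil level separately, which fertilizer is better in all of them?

Formula N

Silt: Formula N 89/133 = 66.9%, Blend 2 134/236 = 56.8% → Formula N
Loam: Formula N 297/603 = 49.3%, Blend 2 296/697 = 42.5% → Formula N
Clay: Formula N 669/3495 = 19.1%, Blend 2 68/1945 = 3.5% → Formula N
Formula N has the higher rate in all 3 groups.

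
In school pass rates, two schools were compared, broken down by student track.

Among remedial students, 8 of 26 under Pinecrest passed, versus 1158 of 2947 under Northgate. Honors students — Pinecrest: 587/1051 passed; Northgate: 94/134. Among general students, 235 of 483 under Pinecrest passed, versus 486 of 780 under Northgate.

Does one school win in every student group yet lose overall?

Yes

Remedial: Pinecrest 8/26 = 30.8%, Northgate 1158/2947 = 39.3% → Northgate
Honors: Pinecrest 587/1051 = 55.9%, Northgate 94/134 = 70.1% → Northgate
General: Pinecrest 235/483 = 48.7%, Northgate 486/780 = 62.3% → Northgate
Overall: Pinecrest 830/1560 = 53.2%, Northgate 1738/3861 = 45.0% → Pinecrest
Northgate wins each student group but Pinecrest wins overall — the comparison reverses. Northgate's students skew toward remedial, which has a lower base rate.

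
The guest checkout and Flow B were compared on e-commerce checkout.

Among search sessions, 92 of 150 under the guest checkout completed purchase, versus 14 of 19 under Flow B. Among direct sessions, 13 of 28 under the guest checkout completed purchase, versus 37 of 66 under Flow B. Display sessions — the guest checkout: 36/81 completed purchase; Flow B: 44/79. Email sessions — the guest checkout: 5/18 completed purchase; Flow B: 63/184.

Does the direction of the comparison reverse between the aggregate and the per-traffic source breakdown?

Yes

Search: the guest checkout 92/150 = 61.3%, Flow B 14/19 = 73.7% → Flow B
Direct: the guest checkout 13/28 = 46.4%, Flow B 37/66 = 56.1% → Flow B
Display: the guest checkout 36/81 = 44.4%, Flow B 44/79 = 55.7% → Flow B
Email: the guest checkout 5/18 = 27.8%, Flow B 63/184 = 34.2% → Flow B
Overall: the guest checkout 146/277 = 52.7%, Flow B 158/348 = 45.4% → the guest checkout
Flow B wins each traffic group but the guest checkout wins overall — the comparison reverses. Flow B's sessions skew toward email, which has a lower base rate.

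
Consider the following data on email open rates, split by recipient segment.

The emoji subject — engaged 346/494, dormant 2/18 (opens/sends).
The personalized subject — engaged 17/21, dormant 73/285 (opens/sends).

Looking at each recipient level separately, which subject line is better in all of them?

Engaged: the emoji subject 346/494 = 70.0%, the personalized subject 17/21 = 81.0% → the personalized subject
Dormant: the emoji subject 2/18 = 11.1%, the personalized subject 73/285 = 25.6% → the personalized subject
The personalized subject has the higher rate in both groups.

the personalized subject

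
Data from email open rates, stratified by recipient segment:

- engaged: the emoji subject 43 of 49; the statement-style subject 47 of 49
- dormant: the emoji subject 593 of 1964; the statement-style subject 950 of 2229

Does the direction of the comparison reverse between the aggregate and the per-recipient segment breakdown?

Engaged: the emoji subject 43/49 = 87.8%, the statement-style subject 47/49 = 95.9% → the statement-style subject
Dormant: the emoji subject 593/1964 = 30.2%, the statement-style subject 950/2229 = 42.6% → the statement-style subject
Overall: the emoji subject 636/2013 = 31.6%, the statement-style subject 997/2278 = 43.8% → the statement-style subject
The statement-style subject wins overall and in every recipient group — no reversal.

No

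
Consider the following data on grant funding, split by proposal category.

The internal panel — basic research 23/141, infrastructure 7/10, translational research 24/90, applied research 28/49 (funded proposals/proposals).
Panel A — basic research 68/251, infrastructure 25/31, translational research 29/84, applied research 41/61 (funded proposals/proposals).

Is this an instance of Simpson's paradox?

No

Basic research: the internal panel 23/141 = 16.3%, Panel A 68/251 = 27.1% → Panel A
Infrastructure: the internal panel 7/10 = 70.0%, Panel A 25/31 = 80.6% → Panel A
Translational research: the internal panel 24/90 = 26.7%, Panel A 29/84 = 34.5% → Panel A
Applied research: the internal panel 28/49 = 57.1%, Panel A 41/61 = 67.2% → Panel A
Overall: the internal panel 82/290 = 28.3%, Panel A 163/427 = 38.2% → Panel A
Panel A wins overall and in every proposal group — no reversal.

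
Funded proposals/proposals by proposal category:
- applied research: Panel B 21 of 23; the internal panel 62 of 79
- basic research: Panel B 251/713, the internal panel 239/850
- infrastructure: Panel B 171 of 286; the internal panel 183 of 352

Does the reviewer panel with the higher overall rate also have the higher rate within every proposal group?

Applied research: Panel B 21/23 = 91.3%, the internal panel 62/79 = 78.5% → Panel B
Basic research: Panel B 251/713 = 35.2%, the internal panel 239/850 = 28.1% → Panel B
Infrastructure: Panel B 171/286 = 59.8%, the internal panel 183/352 = 52.0% → Panel B
Overall: Panel B 443/1022 = 43.3%, the internal panel 484/1281 = 37.8% → Panel B
Panel B wins overall and in every proposal group — no reversal.

Yes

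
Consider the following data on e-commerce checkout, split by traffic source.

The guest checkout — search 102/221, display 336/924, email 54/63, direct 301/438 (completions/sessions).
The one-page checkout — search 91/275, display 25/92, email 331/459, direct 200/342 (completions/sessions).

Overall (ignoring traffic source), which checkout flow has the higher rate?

the one-page checkout

Search: the guest checkout 102/221 = 46.2%, the one-page checkout 91/275 = 33.1% → the guest checkout
Display: the guest checkout 336/924 = 36.4%, the one-page checkout 25/92 = 27.2% → the guest checkout
Email: the guest checkout 54/63 = 85.7%, the one-page checkout 331/459 = 72.1% → the guest checkout
Direct: the guest checkout 301/438 = 68.7%, the one-page checkout 200/342 = 58.5% → the guest checkout
Overall: the guest checkout 793/1646 = 48.2%, the one-page checkout 647/1168 = 55.4% → the one-page checkout
(The guest checkout wins every traffic group but the one-page checkout wins overall — the guest checkout's sessions skew toward the low-rate display group.)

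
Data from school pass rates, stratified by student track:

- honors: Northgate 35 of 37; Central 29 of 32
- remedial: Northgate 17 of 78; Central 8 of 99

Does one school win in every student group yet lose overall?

No

Honors: Northgate 35/37 = 94.6%, Central 29/32 = 90.6% → Northgate
Remedial: Northgate 17/78 = 21.8%, Central 8/99 = 8.1% → Northgate
Overall: Northgate 52/115 = 45.2%, Central 37/131 = 28.2% → Northgate
Northgate wins overall and in every student group — no reversal.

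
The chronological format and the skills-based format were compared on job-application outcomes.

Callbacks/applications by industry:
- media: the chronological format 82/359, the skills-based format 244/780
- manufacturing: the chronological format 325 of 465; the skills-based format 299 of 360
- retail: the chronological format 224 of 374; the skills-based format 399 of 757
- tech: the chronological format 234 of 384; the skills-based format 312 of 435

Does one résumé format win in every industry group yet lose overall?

No

Media: the chronological format 82/359 = 22.8%, the skills-based format 244/780 = 31.3% → the skills-based format
Manufacturing: the chronological format 325/465 = 69.9%, the skills-based format 299/360 = 83.1% → the skills-based format
Retail: the chronological format 224/374 = 59.9%, the skills-based format 399/757 = 52.7% → the chronological format
Tech: the chronological format 234/384 = 60.9%, the skills-based format 312/435 = 71.7% → the skills-based format
Overall: the chronological format 865/1582 = 54.7%, the skills-based format 1254/2332 = 53.8% → the chronological format
Neither sweeps: the chronological format wins 1 of 4 groups, the skills-based format wins 3. The chronological format wins overall but not every group — no Simpson reversal.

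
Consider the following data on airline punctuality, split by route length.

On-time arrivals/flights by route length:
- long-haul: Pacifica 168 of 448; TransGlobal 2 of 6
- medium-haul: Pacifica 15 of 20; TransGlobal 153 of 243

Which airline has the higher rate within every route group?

Long-haul: Pacifica 168/448 = 37.5%, TransGlobal 2/6 = 33.3% → Pacifica
Medium-haul: Pacifica 15/20 = 75.0%, TransGlobal 153/243 = 63.0% → Pacifica
Pacifica has the higher rate in both groups.

Pacifica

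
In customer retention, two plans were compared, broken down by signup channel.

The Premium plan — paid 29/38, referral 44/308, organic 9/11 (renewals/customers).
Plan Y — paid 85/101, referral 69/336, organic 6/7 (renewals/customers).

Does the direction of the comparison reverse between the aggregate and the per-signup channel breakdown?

No

Paid: the Premium plan 29/38 = 76.3%, Plan Y 85/101 = 84.2% → Plan Y
Referral: the Premium plan 44/308 = 14.3%, Plan Y 69/336 = 20.5% → Plan Y
Organic: the Premium plan 9/11 = 81.8%, Plan Y 6/7 = 85.7% → Plan Y
Overall: the Premium plan 82/357 = 23.0%, Plan Y 160/444 = 36.0% → Plan Y
Plan Y wins overall and in every signup group — no reversal.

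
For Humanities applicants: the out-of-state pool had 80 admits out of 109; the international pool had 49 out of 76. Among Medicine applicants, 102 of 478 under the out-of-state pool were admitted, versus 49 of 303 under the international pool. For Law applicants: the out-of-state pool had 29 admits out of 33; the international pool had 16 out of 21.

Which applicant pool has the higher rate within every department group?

Humanities: the out-of-state pool 80/109 = 73.4%, the international pool 49/76 = 64.5% → the out-of-state pool
Medicine: the out-of-state pool 102/478 = 21.3%, the international pool 49/303 = 16.2% → the out-of-state pool
Law: the out-of-state pool 29/33 = 87.9%, the international pool 16/21 = 76.2% → the out-of-state pool
The out-of-state pool has the higher rate in all 3 groups.

the out-of-state pool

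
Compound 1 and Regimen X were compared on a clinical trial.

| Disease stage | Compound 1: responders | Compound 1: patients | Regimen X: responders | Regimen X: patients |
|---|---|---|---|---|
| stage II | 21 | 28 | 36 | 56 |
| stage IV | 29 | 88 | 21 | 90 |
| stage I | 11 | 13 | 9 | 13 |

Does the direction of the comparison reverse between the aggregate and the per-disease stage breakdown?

Stage II: Compound 1 21/28 = 75.0%, Regimen X 36/56 = 64.3% → Compound 1
Stage IV: Compound 1 29/88 = 33.0%, Regimen X 21/90 = 23.3% → Compound 1
Stage I: Compound 1 11/13 = 84.6%, Regimen X 9/13 = 69.2% → Compound 1
Overall: Compound 1 61/129 = 47.3%, Regimen X 66/159 = 41.5% → Compound 1
Compound 1 wins overall and in every disease group — no reversal.

No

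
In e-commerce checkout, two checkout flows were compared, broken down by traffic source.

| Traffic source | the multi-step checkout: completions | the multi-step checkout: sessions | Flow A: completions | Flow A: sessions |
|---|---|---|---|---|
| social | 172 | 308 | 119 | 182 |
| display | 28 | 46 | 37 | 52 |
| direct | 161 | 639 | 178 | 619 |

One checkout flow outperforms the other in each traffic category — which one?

Social: the multi-step checkout 172/308 = 55.8%, Flow A 119/182 = 65.4% → Flow A
Display: the multi-step checkout 28/46 = 60.9%, Flow A 37/52 = 71.2% → Flow A
Direct: the multi-step checkout 161/639 = 25.2%, Flow A 178/619 = 28.8% → Flow A
Flow A has the higher rate in all 3 groups.

Flow A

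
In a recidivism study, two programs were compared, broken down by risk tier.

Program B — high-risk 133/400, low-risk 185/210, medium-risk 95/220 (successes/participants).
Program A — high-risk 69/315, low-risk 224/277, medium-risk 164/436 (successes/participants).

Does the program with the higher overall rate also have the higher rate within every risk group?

Yes

High-risk: Program B 133/400 = 33.2%, Program A 69/315 = 21.9% → Program B
Low-risk: Program B 185/210 = 88.1%, Program A 224/277 = 80.9% → Program B
Medium-risk: Program B 95/220 = 43.2%, Program A 164/436 = 37.6% → Program B
Overall: Program B 413/830 = 49.8%, Program A 457/1028 = 44.5% → Program B
Program B wins overall and in every risk group — no reversal.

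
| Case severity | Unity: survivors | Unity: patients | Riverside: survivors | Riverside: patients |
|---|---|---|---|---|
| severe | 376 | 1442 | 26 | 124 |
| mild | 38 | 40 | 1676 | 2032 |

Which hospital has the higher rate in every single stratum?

Unity

Severe: Unity 376/1442 = 26.1%, Riverside 26/124 = 21.0% → Unity
Mild: Unity 38/40 = 95.0%, Riverside 1676/2032 = 82.5% → Unity
Unity has the higher rate in both groups.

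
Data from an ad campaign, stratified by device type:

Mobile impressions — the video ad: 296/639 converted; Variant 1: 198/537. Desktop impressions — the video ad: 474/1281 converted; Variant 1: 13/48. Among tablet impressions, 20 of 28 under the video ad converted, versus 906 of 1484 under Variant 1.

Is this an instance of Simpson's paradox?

Yes

Mobile: the video ad 296/639 = 46.3%, Variant 1 198/537 = 36.9% → the video ad
Desktop: the video ad 474/1281 = 37.0%, Variant 1 13/48 = 27.1% → the video ad
Tablet: the video ad 20/28 = 71.4%, Variant 1 906/1484 = 61.1% → the video ad
Overall: the video ad 790/1948 = 40.6%, Variant 1 1117/2069 = 54.0% → Variant 1
The video ad wins each device group but Variant 1 wins overall — the comparison reverses. The video ad's impressions skew toward desktop, which has a lower base rate.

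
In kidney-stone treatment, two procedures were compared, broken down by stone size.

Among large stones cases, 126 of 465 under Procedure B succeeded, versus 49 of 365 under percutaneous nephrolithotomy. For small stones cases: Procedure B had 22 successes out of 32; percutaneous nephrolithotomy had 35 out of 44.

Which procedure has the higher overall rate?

Procedure B

Large stones: Procedure B 126/465 = 27.1%, percutaneous nephrolithotomy 49/365 = 13.4% → Procedure B
Small stones: Procedure B 22/32 = 68.8%, percutaneous nephrolithotomy 35/44 = 79.5% → percutaneous nephrolithotomy
Overall: Procedure B 148/497 = 29.8%, percutaneous nephrolithotomy 84/409 = 20.5% → Procedure B
(Neither sweeps every stone group, but Procedure B has the higher pooled rate.)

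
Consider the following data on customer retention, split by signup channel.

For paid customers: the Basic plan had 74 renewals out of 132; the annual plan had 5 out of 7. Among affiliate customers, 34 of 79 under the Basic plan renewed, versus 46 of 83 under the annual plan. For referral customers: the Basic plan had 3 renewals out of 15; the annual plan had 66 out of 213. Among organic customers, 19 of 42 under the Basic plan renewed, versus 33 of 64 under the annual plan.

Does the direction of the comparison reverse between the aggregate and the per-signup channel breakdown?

Yes

Paid: the Basic plan 74/132 = 56.1%, the annual plan 5/7 = 71.4% → the annual plan
Affiliate: the Basic plan 34/79 = 43.0%, the annual plan 46/83 = 55.4% → the annual plan
Referral: the Basic plan 3/15 = 20.0%, the annual plan 66/213 = 31.0% → the annual plan
Organic: the Basic plan 19/42 = 45.2%, the annual plan 33/64 = 51.6% → the annual plan
Overall: the Basic plan 130/268 = 48.5%, the annual plan 150/367 = 40.9% → the Basic plan
The annual plan wins each signup group but the Basic plan wins overall — the comparison reverses. The annual plan's customers skew toward referral, which has a lower base rate.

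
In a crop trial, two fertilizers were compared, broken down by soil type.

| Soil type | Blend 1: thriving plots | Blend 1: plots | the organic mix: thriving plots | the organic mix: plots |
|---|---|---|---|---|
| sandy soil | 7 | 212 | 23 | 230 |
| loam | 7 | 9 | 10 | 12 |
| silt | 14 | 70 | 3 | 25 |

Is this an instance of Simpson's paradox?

Sandy soil: Blend 1 7/212 = 3.3%, the organic mix 23/230 = 10.0% → the organic mix
Loam: Blend 1 7/9 = 77.8%, the organic mix 10/12 = 83.3% → the organic mix
Silt: Blend 1 14/70 = 20.0%, the organic mix 3/25 = 12.0% → Blend 1
Overall: Blend 1 28/291 = 9.6%, the organic mix 36/267 = 13.5% → the organic mix
Neither sweeps: Blend 1 wins 1 of 3 groups, the organic mix wins 2. The organic mix wins overall but not every group — no Simpson reversal.

No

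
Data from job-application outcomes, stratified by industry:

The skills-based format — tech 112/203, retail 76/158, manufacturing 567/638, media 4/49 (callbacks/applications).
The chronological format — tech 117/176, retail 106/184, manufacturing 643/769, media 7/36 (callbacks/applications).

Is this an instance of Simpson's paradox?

No

Tech: the skills-based format 112/203 = 55.2%, the chronological format 117/176 = 66.5% → the chronological format
Retail: the skills-based format 76/158 = 48.1%, the chronological format 106/184 = 57.6% → the chronological format
Manufacturing: the skills-based format 567/638 = 88.9%, the chronological format 643/769 = 83.6% → the skills-based format
Media: the skills-based format 4/49 = 8.2%, the chronological format 7/36 = 19.4% → the chronological format
Overall: the skills-based format 759/1048 = 72.4%, the chronological format 873/1165 = 74.9% → the chronological format
Neither sweeps: the skills-based format wins 1 of 4 groups, the chronological format wins 3. The chronological format wins overall but not every group — no Simpson reversal.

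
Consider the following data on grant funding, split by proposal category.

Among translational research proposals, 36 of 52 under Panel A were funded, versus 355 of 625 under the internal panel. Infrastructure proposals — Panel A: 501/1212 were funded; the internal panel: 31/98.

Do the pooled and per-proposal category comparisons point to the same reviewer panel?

Translational research: Panel A 36/52 = 69.2%, the internal panel 355/625 = 56.8% → Panel A
Infrastructure: Panel A 501/1212 = 41.3%, the internal panel 31/98 = 31.6% → Panel A
Overall: Panel A 537/1264 = 42.5%, the internal panel 386/723 = 53.4% → the internal panel
Panel A wins each proposal group but the internal panel wins overall — the comparison reverses. Panel A's proposals skew toward infrastructure, which has a lower base rate.

No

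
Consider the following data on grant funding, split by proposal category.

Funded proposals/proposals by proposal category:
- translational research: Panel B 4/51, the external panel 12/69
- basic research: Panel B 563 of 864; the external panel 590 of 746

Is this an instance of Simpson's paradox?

Translational research: Panel B 4/51 = 7.8%, the external panel 12/69 = 17.4% → the external panel
Basic research: Panel B 563/864 = 65.2%, the external panel 590/746 = 79.1% → the external panel
Overall: Panel B 567/915 = 62.0%, the external panel 602/815 = 73.9% → the external panel
The external panel wins overall and in every proposal group — no reversal.

No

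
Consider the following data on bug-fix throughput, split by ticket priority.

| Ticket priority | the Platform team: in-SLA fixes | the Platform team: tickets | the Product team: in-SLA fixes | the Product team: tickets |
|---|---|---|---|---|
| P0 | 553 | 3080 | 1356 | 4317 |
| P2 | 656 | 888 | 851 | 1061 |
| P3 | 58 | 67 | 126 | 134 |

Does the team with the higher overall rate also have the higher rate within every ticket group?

Yes

P0: the Platform team 553/3080 = 18.0%, the Product team 1356/4317 = 31.4% → the Product team
P2: the Platform team 656/888 = 73.9%, the Product team 851/1061 = 80.2% → the Product team
P3: the Platform team 58/67 = 86.6%, the Product team 126/134 = 94.0% → the Product team
Overall: the Platform team 1267/4035 = 31.4%, the Product team 2333/5512 = 42.3% → the Product team
The Product team wins overall and in every ticket group — no reversal.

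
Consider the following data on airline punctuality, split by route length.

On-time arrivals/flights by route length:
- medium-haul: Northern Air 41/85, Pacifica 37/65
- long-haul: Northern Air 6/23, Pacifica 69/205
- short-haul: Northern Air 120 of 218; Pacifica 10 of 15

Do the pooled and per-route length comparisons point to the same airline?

Medium-haul: Northern Air 41/85 = 48.2%, Pacifica 37/65 = 56.9% → Pacifica
Long-haul: Northern Air 6/23 = 26.1%, Pacifica 69/205 = 33.7% → Pacifica
Short-haul: Northern Air 120/218 = 55.0%, Pacifica 10/15 = 66.7% → Pacifica
Overall: Northern Air 167/326 = 51.2%, Pacifica 116/285 = 40.7% → Northern Air
Pacifica wins each route group but Northern Air wins overall — the comparison reverses. Pacifica's flights skew toward long-haul, which has a lower base rate.

No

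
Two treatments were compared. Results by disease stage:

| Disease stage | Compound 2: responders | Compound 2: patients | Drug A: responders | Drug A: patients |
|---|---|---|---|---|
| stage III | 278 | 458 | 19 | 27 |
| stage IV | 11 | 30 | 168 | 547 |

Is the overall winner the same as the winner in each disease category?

No

Stage III: Compound 2 278/458 = 60.7%, Drug A 19/27 = 70.4% → Drug A
Stage IV: Compound 2 11/30 = 36.7%, Drug A 168/547 = 30.7% → Compound 2
Overall: Compound 2 289/488 = 59.2%, Drug A 187/574 = 32.6% → Compound 2
Neither sweeps: Compound 2 wins 1 of 2 groups, Drug A wins 1. Compound 2 wins overall but not every group — no Simpson reversal.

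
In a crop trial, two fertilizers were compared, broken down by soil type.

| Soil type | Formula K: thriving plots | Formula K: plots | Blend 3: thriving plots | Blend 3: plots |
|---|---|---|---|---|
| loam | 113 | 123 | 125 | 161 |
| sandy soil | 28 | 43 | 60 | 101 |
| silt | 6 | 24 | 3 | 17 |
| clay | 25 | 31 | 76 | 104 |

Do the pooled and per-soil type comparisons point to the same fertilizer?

Yes

Loam: Formula K 113/123 = 91.9%, Blend 3 125/161 = 77.6% → Formula K
Sandy soil: Formula K 28/43 = 65.1%, Blend 3 60/101 = 59.4% → Formula K
Silt: Formula K 6/24 = 25.0%, Blend 3 3/17 = 17.6% → Formula K
Clay: Formula K 25/31 = 80.6%, Blend 3 76/104 = 73.1% → Formula K
Overall: Formula K 172/221 = 77.8%, Blend 3 264/383 = 68.9% → Formula K
Formula K wins overall and in every soil group — no reversal.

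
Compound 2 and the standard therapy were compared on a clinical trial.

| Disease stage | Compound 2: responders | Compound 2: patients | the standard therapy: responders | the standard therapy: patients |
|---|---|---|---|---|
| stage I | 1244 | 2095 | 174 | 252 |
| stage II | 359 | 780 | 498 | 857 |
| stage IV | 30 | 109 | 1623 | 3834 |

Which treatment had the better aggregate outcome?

Compound 2

Stage I: Compound 2 1244/2095 = 59.4%, the standard therapy 174/252 = 69.0% → the standard therapy
Stage II: Compound 2 359/780 = 46.0%, the standard therapy 498/857 = 58.1% → the standard therapy
Stage IV: Compound 2 30/109 = 27.5%, the standard therapy 1623/3834 = 42.3% → the standard therapy
Overall: Compound 2 1633/2984 = 54.7%, the standard therapy 2295/4943 = 46.4% → Compound 2
(The standard therapy wins every disease group but Compound 2 wins overall — the standard therapy's patients skew toward the low-rate stage IV group.)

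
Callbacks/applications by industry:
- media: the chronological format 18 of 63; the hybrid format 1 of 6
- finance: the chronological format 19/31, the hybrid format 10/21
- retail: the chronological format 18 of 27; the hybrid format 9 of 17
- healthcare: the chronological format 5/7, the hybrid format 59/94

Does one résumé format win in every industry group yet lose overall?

Media: the chronological format 18/63 = 28.6%, the hybrid format 1/6 = 16.7% → the chronological format
Finance: the chronological format 19/31 = 61.3%, the hybrid format 10/21 = 47.6% → the chronological format
Retail: the chronological format 18/27 = 66.7%, the hybrid format 9/17 = 52.9% → the chronological format
Healthcare: the chronological format 5/7 = 71.4%, the hybrid format 59/94 = 62.8% → the chronological format
Overall: the chronological format 60/128 = 46.9%, the hybrid format 79/138 = 57.2% → the hybrid format
The chronological format wins each industry group but the hybrid format wins overall — the comparison reverses. The chronological format's applications skew toward media, which has a lower base rate.

Yes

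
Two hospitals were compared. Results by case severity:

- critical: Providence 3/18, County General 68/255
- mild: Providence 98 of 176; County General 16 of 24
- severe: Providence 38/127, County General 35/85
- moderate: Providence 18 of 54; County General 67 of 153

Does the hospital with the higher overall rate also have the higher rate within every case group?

Critical: Providence 3/18 = 16.7%, County General 68/255 = 26.7% → County General
Mild: Providence 98/176 = 55.7%, County General 16/24 = 66.7% → County General
Severe: Providence 38/127 = 29.9%, County General 35/85 = 41.2% → County General
Moderate: Providence 18/54 = 33.3%, County General 67/153 = 43.8% → County General
Overall: Providence 157/375 = 41.9%, County General 186/517 = 36.0% → Providence
County General wins each case group but Providence wins overall — the comparison reverses. County General's patients skew toward critical, which has a lower base rate.

No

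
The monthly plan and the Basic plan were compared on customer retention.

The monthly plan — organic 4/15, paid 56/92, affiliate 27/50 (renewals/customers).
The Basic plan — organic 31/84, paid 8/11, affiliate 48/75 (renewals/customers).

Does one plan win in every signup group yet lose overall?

Organic: the monthly plan 4/15 = 26.7%, the Basic plan 31/84 = 36.9% → the Basic plan
Paid: the monthly plan 56/92 = 60.9%, the Basic plan 8/11 = 72.7% → the Basic plan
Affiliate: the monthly plan 27/50 = 54.0%, the Basic plan 48/75 = 64.0% → the Basic plan
Overall: the monthly plan 87/157 = 55.4%, the Basic plan 87/170 = 51.2% → the monthly plan
The Basic plan wins each signup group but the monthly plan wins overall — the comparison reverses. The Basic plan's customers skew toward organic, which has a lower base rate.

Yes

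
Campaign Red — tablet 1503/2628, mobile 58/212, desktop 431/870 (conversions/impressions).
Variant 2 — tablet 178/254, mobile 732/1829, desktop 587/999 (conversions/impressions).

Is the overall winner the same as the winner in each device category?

Tablet: Campaign Red 1503/2628 = 57.2%, Variant 2 178/254 = 70.1% → Variant 2
Mobile: Campaign Red 58/212 = 27.4%, Variant 2 732/1829 = 40.0% → Variant 2
Desktop: Campaign Red 431/870 = 49.5%, Variant 2 587/999 = 58.8% → Variant 2
Overall: Campaign Red 1992/3710 = 53.7%, Variant 2 1497/3082 = 48.6% → Campaign Red
Variant 2 wins each device group but Campaign Red wins overall — the comparison reverses. Variant 2's impressions skew toward mobile, which has a lower base rate.

No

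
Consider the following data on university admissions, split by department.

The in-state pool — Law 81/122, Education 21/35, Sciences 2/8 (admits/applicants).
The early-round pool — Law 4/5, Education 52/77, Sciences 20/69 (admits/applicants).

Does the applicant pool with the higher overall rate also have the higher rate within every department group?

Law: the in-state pool 81/122 = 66.4%, the early-round pool 4/5 = 80.0% → the early-round pool
Education: the in-state pool 21/35 = 60.0%, the early-round pool 52/77 = 67.5% → the early-round pool
Sciences: the in-state pool 2/8 = 25.0%, the early-round pool 20/69 = 29.0% → the early-round pool
Overall: the in-state pool 104/165 = 63.0%, the early-round pool 76/151 = 50.3% → the in-state pool
The early-round pool wins each department group but the in-state pool wins overall — the comparison reverses. The early-round pool's applicants skew toward Sciences, which has a lower base rate.

No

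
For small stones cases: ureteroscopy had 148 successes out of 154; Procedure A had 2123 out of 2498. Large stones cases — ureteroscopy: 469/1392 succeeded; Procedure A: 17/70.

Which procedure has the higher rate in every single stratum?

ureteroscopy

Small stones: ureteroscopy 148/154 = 96.1%, Procedure A 2123/2498 = 85.0% → ureteroscopy
Large stones: ureteroscopy 469/1392 = 33.7%, Procedure A 17/70 = 24.3% → ureteroscopy
Ureteroscopy has the higher rate in both groups.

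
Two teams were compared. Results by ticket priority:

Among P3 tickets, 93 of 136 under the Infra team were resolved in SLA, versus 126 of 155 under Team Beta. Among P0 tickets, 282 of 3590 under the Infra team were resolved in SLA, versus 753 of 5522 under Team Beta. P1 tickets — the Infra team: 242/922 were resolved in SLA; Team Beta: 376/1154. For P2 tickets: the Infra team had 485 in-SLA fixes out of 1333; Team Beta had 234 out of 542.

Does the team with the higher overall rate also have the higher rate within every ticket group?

P3: the Infra team 93/136 = 68.4%, Team Beta 126/155 = 81.3% → Team Beta
P0: the Infra team 282/3590 = 7.9%, Team Beta 753/5522 = 13.6% → Team Beta
P1: the Infra team 242/922 = 26.2%, Team Beta 376/1154 = 32.6% → Team Beta
P2: the Infra team 485/1333 = 36.4%, Team Beta 234/542 = 43.2% → Team Beta
Overall: the Infra team 1102/5981 = 18.4%, Team Beta 1489/7373 = 20.2% → Team Beta
Team Beta wins overall and in every ticket group — no reversal.

Yes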